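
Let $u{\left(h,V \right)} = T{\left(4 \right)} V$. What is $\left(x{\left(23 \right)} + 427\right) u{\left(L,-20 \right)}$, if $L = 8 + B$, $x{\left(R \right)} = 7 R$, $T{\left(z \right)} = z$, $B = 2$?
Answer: $-47040$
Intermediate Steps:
$L = 10$ ($L = 8 + 2 = 10$)
$u{\left(h,V \right)} = 4 V$
$\left(x{\left(23 \right)} + 427\right) u{\left(L,-20 \right)} = \left(7 \cdot 23 + 427\right) 4 \left(-20\right) = \left(161 + 427\right) \left(-80\right) = 588 \left(-80\right) = -47040$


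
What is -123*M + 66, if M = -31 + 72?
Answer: -4977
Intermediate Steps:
M = 41
-123*M + 66 = -123*41 + 66 = -5043 + 66 = -4977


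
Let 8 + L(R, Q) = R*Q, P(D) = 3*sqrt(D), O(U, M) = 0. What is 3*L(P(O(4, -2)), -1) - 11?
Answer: -35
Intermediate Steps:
L(R, Q) = -8 + Q*R (L(R, Q) = -8 + R*Q = -8 + Q*R)
3*L(P(O(4, -2)), -1) - 11 = 3*(-8 - 3*sqrt(0)) - 11 = 3*(-8 - 3*0) - 11 = 3*(-8 - 1*0) - 11 = 3*(-8 + 0) - 11 = 3*(-8) - 11 = -24 - 11 = -35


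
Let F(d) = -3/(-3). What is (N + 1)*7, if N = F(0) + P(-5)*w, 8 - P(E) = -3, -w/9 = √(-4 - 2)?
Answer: 14 - 693*I*√6 ≈ 14.0 - 1697.5*I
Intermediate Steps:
F(d) = 1 (F(d) = -3*(-⅓) = 1)
w = -9*I*√6 (w = -9*√(-4 - 2) = -9*I*√6 ≈ -22.045*I)
P(E) = 11 (P(E) = 8 - 1*(-3) = 8 + 3 = 11)
N = 1 - 99*I*√6 (N = 1 + 11*(-9*I*√6) = 1 - 99*I*√6 ≈ 1.0 - 242.5*I)
(N + 1)*7 = ((1 - 99*I*√6) + 1)*7 = (2 - 99*I*√6)*7 = 14 - 693*I*√6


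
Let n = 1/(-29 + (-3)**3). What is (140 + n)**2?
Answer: 61449921/3136 ≈ 19595.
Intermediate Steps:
n = -1/56 (n = 1/(-29 - 27) = 1/(-56) = -1/56 ≈ -0.017857)
(140 + n)**2 = (140 - 1/56)**2 = (7839/56)**2 = 61449921/3136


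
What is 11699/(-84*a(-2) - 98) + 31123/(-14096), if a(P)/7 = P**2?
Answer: -120580227/17267600 ≈ -6.9830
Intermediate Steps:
a(P) = 7*P**2
11699/(-84*a(-2) - 98) + 31123/(-14096) = 11699/(-588*(-2)**2 - 98) + 31123/(-14096) = 11699/(-588*4 - 98) + 31123*(-1/14096) = 11699/(-84*28 - 98) - 31123/14096 = 11699/(-2352 - 98) - 31123/14096 = 11699/(-2450) - 31123/14096 = 11699*(-1/2450) - 31123/14096 = -11699/2450 - 31123/14096 = -120580227/17267600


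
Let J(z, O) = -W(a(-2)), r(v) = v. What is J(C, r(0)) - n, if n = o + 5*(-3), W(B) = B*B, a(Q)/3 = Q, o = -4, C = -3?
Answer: -17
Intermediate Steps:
a(Q) = 3*Q
W(B) = B**2
J(z, O) = -36 (J(z, O) = -(3*(-2))**2 = -1*(-6)**2 = -1*36 = -36)
n = -19 (n = -4 + 5*(-3) = -4 - 15 = -19)
J(C, r(0)) - n = -36 - 1*(-19) = -36 + 19 = -17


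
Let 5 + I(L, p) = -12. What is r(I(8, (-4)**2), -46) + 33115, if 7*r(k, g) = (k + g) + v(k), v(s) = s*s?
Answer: 232031/7 ≈ 33147.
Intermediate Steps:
I(L, p) = -17 (I(L, p) = -5 - 12 = -17)
v(s) = s**2
r(k, g) = g/7 + k/7 + k**2/7 (r(k, g) = ((k + g) + k**2)/7 = ((g + k) + k**2)/7 = (g + k + k**2)/7 = g/7 + k/7 + k**2/7)
r(I(8, (-4)**2), -46) + 33115 = ((1/7)*(-46) + (1/7)*(-17) + (1/7)*(-17)**2) + 33115 = (-46/7 - 17/7 + (1/7)*289) + 33115 = (-46/7 - 17/7 + 289/7) + 33115 = 226/7 + 33115 = 232031/7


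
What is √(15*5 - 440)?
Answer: I*√365 ≈ 19.105*I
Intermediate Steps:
√(15*5 - 440) = √(75 - 440) = √(-365) = I*√365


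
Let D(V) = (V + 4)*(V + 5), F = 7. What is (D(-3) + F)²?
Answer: 81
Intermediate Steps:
D(V) = (4 + V)*(5 + V)
(D(-3) + F)² = ((20 + (-3)² + 9*(-3)) + 7)² = ((20 + 9 - 27) + 7)² = (2 + 7)² = 9² = 81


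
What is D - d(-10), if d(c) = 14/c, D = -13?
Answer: -58/5 ≈ -11.600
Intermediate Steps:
D - d(-10) = -13 - 14/(-10) = -13 - 14*(-1)/10 = -13 - 1*(-7/5) = -13 + 7/5 = -58/5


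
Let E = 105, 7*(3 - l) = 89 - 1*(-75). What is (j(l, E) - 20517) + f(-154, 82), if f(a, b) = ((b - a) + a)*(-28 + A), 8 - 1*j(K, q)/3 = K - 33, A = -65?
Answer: -195711/7 ≈ -27959.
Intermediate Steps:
l = -143/7 (l = 3 - (89 - 1*(-75))/7 = 3 - (89 + 75)/7 = 3 - ⅐*164 = 3 - 164/7 = -143/7 ≈ -20.429)
j(K, q) = 123 - 3*K (j(K, q) = 24 - 3*(K - 33) = 24 - 3*(-33 + K) = 24 + (99 - 3*K) = 123 - 3*K)
f(a, b) = -93*b (f(a, b) = ((b - a) + a)*(-28 - 65) = b*(-93) = -93*b)
(j(l, E) - 20517) + f(-154, 82) = ((123 - 3*(-143/7)) - 20517) - 93*82 = ((123 + 429/7) - 20517) - 7626 = (1290/7 - 20517) - 7626 = -142329/7 - 7626 = -195711/7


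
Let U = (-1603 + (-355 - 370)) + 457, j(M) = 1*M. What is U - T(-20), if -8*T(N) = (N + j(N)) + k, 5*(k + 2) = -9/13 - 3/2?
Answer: -1951357/1040 ≈ -1876.3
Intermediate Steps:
k = -317/130 (k = -2 + (-9/13 - 3/2)/5 = -2 + (⅕)*(-57/26) = -2 - 57/130 = -317/130 ≈ -2.4385)
j(M) = M
T(N) = 317/1040 - N/4 (T(N) = -((N + N) - 317/130)/8 = -(2*N - 317/130)/8 = -(-317/130 + 2*N)/8 = 317/1040 - N/4)
U = -1871 (U = (-1603 - 725) + 457 = -2328 + 457 = -1871)
U - T(-20) = -1871 - (317/1040 - ¼*(-20)) = -1871 - (317/1040 + 5) = -1871 - 1*5517/1040 = -1871 - 5517/1040 = -1951357/1040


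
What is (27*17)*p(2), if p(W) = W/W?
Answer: 459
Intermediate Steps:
p(W) = 1
(27*17)*p(2) = (27*17)*1 = 459*1 = 459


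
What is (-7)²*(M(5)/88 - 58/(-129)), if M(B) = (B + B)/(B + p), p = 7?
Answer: 510727/22704 ≈ 22.495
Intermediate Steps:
M(B) = 2*B/(7 + B) (M(B) = (B + B)/(B + 7) = (2*B)/(7 + B) = 2*B/(7 + B))
(-7)²*(M(5)/88 - 58/(-129)) = (-7)²*((2*5/(7 + 5))/88 - 58/(-129)) = 49*((2*5/12)*(1/88) - 58*(-1/129)) = 49*((2*5*(1/12))*(1/88) + 58/129) = 49*((⅚)*(1/88) + 58/129) = 49*(5/528 + 58/129) = 49*(10423/22704) = 510727/22704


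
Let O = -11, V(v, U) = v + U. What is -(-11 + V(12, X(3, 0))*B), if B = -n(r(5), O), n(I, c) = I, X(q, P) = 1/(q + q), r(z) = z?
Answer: 431/6 ≈ 71.833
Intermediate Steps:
X(q, P) = 1/(2*q)
V(v, U) = U + v
B = -5 (B = -1*5 = -5)
-(-11 + V(12, X(3, 0))*B) = -(-11 + ((½)/3 + 12)*(-5)) = -(-11 + ((½)*(⅓) + 12)*(-5)) = -(-11 + (⅙ + 12)*(-5)) = -(-11 + (73/6)*(-5)) = -(-11 - 365/6) = -1*(-431/6) = 431/6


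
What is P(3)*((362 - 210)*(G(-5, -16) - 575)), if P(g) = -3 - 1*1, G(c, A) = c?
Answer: 352640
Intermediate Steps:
P(g) = -4 (P(g) = -3 - 1 = -4)
P(3)*((362 - 210)*(G(-5, -16) - 575)) = -4*(362 - 210)*(-5 - 575) = -608*(-580) = -4*(-88160) = 352640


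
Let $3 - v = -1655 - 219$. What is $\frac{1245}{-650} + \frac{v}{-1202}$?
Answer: $- \frac{135827}{39065} \approx -3.4769$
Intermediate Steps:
$v = 1877$ ($v = 3 - \left(-1655 - 219\right) = 3 - -1874 = 3 + 1874 = 1877$)
$\frac{1245}{-650} + \frac{v}{-1202} = \frac{1245}{-650} + \frac{1877}{-1202} = 1245 \left(- \frac{1}{650}\right) + 1877 \left(- \frac{1}{1202}\right) = - \frac{249}{130} - \frac{1877}{1202} = - \frac{135827}{39065}$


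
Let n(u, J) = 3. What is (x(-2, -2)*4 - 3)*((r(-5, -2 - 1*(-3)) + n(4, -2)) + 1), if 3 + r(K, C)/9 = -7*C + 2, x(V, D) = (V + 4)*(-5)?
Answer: 2924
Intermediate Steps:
x(V, D) = -20 - 5*V (x(V, D) = (4 + V)*(-5) = -20 - 5*V)
r(K, C) = -9 - 63*C (r(K, C) = -27 + 9*(-7*C + 2) = -27 + 9*(2 - 7*C) = -27 + (18 - 63*C) = -9 - 63*C)
(x(-2, -2)*4 - 3)*((r(-5, -2 - 1*(-3)) + n(4, -2)) + 1) = ((-20 - 5*(-2))*4 - 3)*(((-9 - 63*(-2 - 1*(-3))) + 3) + 1) = ((-20 + 10)*4 - 3)*(((-9 - 63*(-2 + 3)) + 3) + 1) = (-10*4 - 3)*(((-9 - 63*1) + 3) + 1) = (-40 - 3)*(((-9 - 63) + 3) + 1) = -43*((-72 + 3) + 1) = -43*(-69 + 1) = -43*(-68) = 2924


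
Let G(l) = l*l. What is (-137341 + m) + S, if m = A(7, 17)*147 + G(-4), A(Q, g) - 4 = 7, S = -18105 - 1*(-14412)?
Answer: -139401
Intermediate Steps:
G(l) = l²
S = -3693 (S = -18105 + 14412 = -3693)
A(Q, g) = 11 (A(Q, g) = 4 + 7 = 11)
m = 1633 (m = 11*147 + (-4)² = 1617 + 16 = 1633)
(-137341 + m) + S = (-137341 + 1633) - 3693 = -135708 - 3693 = -139401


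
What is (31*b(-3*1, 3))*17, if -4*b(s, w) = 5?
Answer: -2635/4 ≈ -658.75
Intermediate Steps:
b(s, w) = -5/4 (b(s, w) = -¼*5 = -5/4)
(31*b(-3*1, 3))*17 = (31*(-5/4))*17 = -155/4*17 = -2635/4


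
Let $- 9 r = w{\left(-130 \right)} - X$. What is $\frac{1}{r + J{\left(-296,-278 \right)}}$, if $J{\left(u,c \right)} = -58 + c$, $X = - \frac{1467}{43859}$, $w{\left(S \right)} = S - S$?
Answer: $- \frac{43859}{14736787} \approx -0.0029762$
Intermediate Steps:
$w{\left(S \right)} = 0$
$X = - \frac{1467}{43859}$ ($X = \left(-1467\right) \frac{1}{43859} = - \frac{1467}{43859} \approx -0.033448$)
$r = - \frac{163}{43859}$ ($r = - \frac{0 - - \frac{1467}{43859}}{9} = - \frac{0 + \frac{1467}{43859}}{9} = \left(- \frac{1}{9}\right) \frac{1467}{43859} = - \frac{163}{43859} \approx -0.0037165$)
$\frac{1}{r + J{\left(-296,-278 \right)}} = \frac{1}{- \frac{163}{43859} - 336} = \frac{1}{- \frac{14736787}{43859}} = - \frac{43859}{14736787}$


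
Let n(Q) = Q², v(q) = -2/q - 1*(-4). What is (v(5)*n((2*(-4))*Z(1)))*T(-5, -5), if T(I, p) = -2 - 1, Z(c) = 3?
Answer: -31104/5 ≈ -6220.8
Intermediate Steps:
T(I, p) = -3
v(q) = 4 - 2/q (v(q) = -2/q + 4 = 4 - 2/q)
(v(5)*n((2*(-4))*Z(1)))*T(-5, -5) = ((4 - 2/5)*((2*(-4))*3)²)*(-3) = ((4 - 2*⅕)*(-8*3)²)*(-3) = ((4 - ⅖)*(-24)²)*(-3) = ((18/5)*576)*(-3) = (10368/5)*(-3) = -31104/5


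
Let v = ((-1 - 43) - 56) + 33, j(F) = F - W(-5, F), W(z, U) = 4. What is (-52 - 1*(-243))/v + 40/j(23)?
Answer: -949/1273 ≈ -0.74548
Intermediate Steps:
j(F) = -4 + F (j(F) = F - 1*4 = F - 4 = -4 + F)
v = -67 (v = (-44 - 56) + 33 = -100 + 33 = -67)
(-52 - 1*(-243))/v + 40/j(23) = (-52 - 1*(-243))/(-67) + 40/(-4 + 23) = (-52 + 243)*(-1/67) + 40/19 = 191*(-1/67) + 40*(1/19) = -191/67 + 40/19 = -949/1273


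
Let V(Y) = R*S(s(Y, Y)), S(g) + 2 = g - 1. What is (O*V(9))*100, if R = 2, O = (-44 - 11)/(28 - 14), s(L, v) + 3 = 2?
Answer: 22000/7 ≈ 3142.9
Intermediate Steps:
s(L, v) = -1 (s(L, v) = -3 + 2 = -1)
O = -55/14 ≈ -3.9286
S(g) = -3 + g (S(g) = -2 + (g - 1) = -2 + (-1 + g) = -3 + g)
V(Y) = -8 (V(Y) = 2*(-3 - 1) = 2*(-4) = -8)
(O*V(9))*100 = -55/14*(-8)*100 = (220/7)*100 = 22000/7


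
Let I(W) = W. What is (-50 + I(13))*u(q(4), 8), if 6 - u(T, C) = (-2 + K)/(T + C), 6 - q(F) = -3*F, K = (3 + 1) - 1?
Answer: -5735/26 ≈ -220.58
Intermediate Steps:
K = 3 (K = 4 - 1 = 3)
q(F) = 6 + 3*F (q(F) = 6 - (-3)*F = 6 + 3*F)
u(T, C) = 6 - 1/(C + T) (u(T, C) = 6 - (-2 + 3)/(T + C) = 6 - 1/(C + T))
(-50 + I(13))*u(q(4), 8) = (-50 + 13)*((-1 + 6*8 + 6*(6 + 3*4))/(8 + (6 + 3*4))) = -37*(-1 + 48 + 6*(6 + 12))/(8 + (6 + 12)) = -37*(-1 + 48 + 6*18)/(8 + 18) = -37*(-1 + 48 + 108)/26 = -37*155/26 = -5735/26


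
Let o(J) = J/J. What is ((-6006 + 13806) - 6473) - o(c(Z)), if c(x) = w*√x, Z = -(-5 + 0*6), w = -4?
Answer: 1326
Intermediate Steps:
Z = 5 (Z = -(-5 + 0) = -1*(-5) = 5)
c(x) = -4*√x
o(J) = 1
((-6006 + 13806) - 6473) - o(c(Z)) = ((-6006 + 13806) - 6473) - 1*1 = (7800 - 6473) - 1 = 1327 - 1 = 1326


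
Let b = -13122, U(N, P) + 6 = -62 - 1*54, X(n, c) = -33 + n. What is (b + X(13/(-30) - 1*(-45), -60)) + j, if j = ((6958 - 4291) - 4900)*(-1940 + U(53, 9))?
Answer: 137740067/30 ≈ 4.5913e+6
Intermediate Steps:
U(N, P) = -122 (U(N, P) = -6 + (-62 - 1*54) = -6 + (-62 - 54) = -6 - 116 = -122)
j = 4604446 (j = ((6958 - 4291) - 4900)*(-1940 - 122) = (2667 - 4900)*(-2062) = -2233*(-2062) = 4604446)
(b + X(13/(-30) - 1*(-45), -60)) + j = (-13122 + (-33 + (13/(-30) - 1*(-45)))) + 4604446 = (-13122 + (-33 + (13*(-1/30) + 45))) + 4604446 = (-13122 + (-33 + (-13/30 + 45))) + 4604446 = (-13122 + (-33 + 1337/30)) + 4604446 = (-13122 + 347/30) + 4604446 = -393313/30 + 4604446 = 137740067/30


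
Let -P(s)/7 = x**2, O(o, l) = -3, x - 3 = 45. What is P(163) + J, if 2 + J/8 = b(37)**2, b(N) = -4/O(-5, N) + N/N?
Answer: -144904/9 ≈ -16100.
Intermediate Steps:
x = 48 (x = 3 + 45 = 48)
b(N) = 7/3 (b(N) = -4/(-3) + N/N = -4*(-1/3) + 1 = 4/3 + 1 = 7/3)
P(s) = -16128 (P(s) = -7*48**2 = -7*2304 = -16128)
J = 248/9 (J = -16 + 8*(7/3)**2 = -16 + 8*(49/9) = -16 + 392/9 = 248/9 ≈ 27.556)
P(163) + J = -16128 + 248/9 = -144904/9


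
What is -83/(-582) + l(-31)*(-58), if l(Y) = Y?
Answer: 1046519/582 ≈ 1798.1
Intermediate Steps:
-83/(-582) + l(-31)*(-58) = -83/(-582) - 31*(-58) = -83*(-1/582) + 1798 = 83/582 + 1798 = 1046519/582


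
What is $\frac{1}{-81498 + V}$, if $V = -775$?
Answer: $- \frac{1}{82273} \approx -1.2155 \cdot 10^{-5}$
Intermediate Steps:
$\frac{1}{-81498 + V} = \frac{1}{-81498 - 775} = \frac{1}{-82273} = - \frac{1}{82273}$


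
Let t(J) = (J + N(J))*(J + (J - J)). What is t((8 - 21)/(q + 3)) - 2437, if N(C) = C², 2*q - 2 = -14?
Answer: -63095/27 ≈ -2336.9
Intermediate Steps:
q = -6 (q = 1 + (½)*(-14) = 1 - 7 = -6)
t(J) = J*(J + J²) (t(J) = (J + J²)*(J + (J - J)) = (J + J²)*(J + 0) = (J + J²)*J = J*(J + J²))
t((8 - 21)/(q + 3)) - 2437 = ((8 - 21)/(-6 + 3))²*(1 + (8 - 21)/(-6 + 3)) - 2437 = (-13/(-3))²*(1 - 13/(-3)) - 2437 = (-13*(-⅓))²*(1 - 13*(-⅓)) - 2437 = (13/3)²*(1 + 13/3) - 2437 = (169/9)*(16/3) - 2437 = 2704/27 - 2437 = -63095/27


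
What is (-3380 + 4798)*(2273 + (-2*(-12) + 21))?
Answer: 3286924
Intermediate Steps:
(-3380 + 4798)*(2273 + (-2*(-12) + 21)) = 1418*(2273 + (24 + 21)) = 1418*(2273 + 45) = 1418*2318 = 3286924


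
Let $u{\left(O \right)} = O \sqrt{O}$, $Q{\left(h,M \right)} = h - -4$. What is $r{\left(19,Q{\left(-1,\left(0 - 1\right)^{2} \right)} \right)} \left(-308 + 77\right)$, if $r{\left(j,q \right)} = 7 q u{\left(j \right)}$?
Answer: $- 92169 \sqrt{19} \approx -4.0176 \cdot 10^{5}$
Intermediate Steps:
$Q{\left(h,M \right)} = 4 + h$ ($Q{\left(h,M \right)} = h + 4 = 4 + h$)
$u{\left(O \right)} = O^{\frac{3}{2}}$
$r{\left(j,q \right)} = 7 q j^{\frac{3}{2}}$
$r{\left(19,Q{\left(-1,\left(0 - 1\right)^{2} \right)} \right)} \left(-308 + 77\right) = 7 \left(4 - 1\right) 19^{\frac{3}{2}} \left(-308 + 77\right) = 7 \cdot 3 \cdot 19 \sqrt{19} \left(-231\right) = 399 \sqrt{19} \left(-231\right) = - 92169 \sqrt{19}$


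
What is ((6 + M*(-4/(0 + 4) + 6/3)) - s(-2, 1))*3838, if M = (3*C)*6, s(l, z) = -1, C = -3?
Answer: -180386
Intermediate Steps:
M = -54 (M = (3*(-3))*6 = -9*6 = -54)
((6 + M*(-4/(0 + 4) + 6/3)) - s(-2, 1))*3838 = ((6 - 54*(-4/(0 + 4) + 6/3)) - 1*(-1))*3838 = ((6 - 54*(-4/4 + 6*(⅓))) + 1)*3838 = ((6 - 54*(-4*¼ + 2)) + 1)*3838 = ((6 - 54*(-1 + 2)) + 1)*3838 = ((6 - 54*1) + 1)*3838 = ((6 - 54) + 1)*3838 = (-48 + 1)*3838 = -47*3838 = -180386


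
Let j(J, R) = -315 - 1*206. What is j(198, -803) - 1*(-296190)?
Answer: 295669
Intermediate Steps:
j(J, R) = -521 (j(J, R) = -315 - 206 = -521)
j(198, -803) - 1*(-296190) = -521 - 1*(-296190) = -521 + 296190 = 295669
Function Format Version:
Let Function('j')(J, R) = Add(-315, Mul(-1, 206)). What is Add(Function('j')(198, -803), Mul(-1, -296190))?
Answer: 295669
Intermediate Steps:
Function('j')(J, R) = -521 (Function('j')(J, R) = Add(-315, -206) = -521)
Add(Function('j')(198, -803), Mul(-1, -296190)) = Add(-521, Mul(-1, -296190)) = Add(-521, 296190) = 295669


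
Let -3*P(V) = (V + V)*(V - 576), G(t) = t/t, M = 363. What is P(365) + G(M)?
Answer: 154033/3 ≈ 51344.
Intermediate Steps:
G(t) = 1
P(V) = -2*V*(-576 + V)/3 (P(V) = -(V + V)*(V - 576)/3 = -2*V*(-576 + V)/3)
P(365) + G(M) = (⅔)*365*(576 - 1*365) + 1 = (⅔)*365*(576 - 365) + 1 = (⅔)*365*211 + 1 = 154030/3 + 1 = 154033/3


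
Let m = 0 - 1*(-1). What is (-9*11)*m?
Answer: -99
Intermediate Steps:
m = 1 (m = 0 + 1 = 1)
(-9*11)*m = -9*11*1 = -99*1 = -99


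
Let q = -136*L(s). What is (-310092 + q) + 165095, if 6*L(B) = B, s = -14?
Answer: -434039/3 ≈ -1.4468e+5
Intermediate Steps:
L(B) = B/6
q = 952/3 (q = -68*(-14)/3 = -136*(-7/3) = 952/3 ≈ 317.33)
(-310092 + q) + 165095 = (-310092 + 952/3) + 165095 = -929324/3 + 165095 = -434039/3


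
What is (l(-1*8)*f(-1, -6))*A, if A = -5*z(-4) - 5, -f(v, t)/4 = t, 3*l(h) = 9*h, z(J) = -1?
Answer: 0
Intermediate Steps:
l(h) = 3*h (l(h) = (9*h)/3 = 3*h)
f(v, t) = -4*t
A = 0 (A = -5*(-1) - 5 = 5 - 5 = 0)
(l(-1*8)*f(-1, -6))*A = ((3*(-1*8))*(-4*(-6)))*0 = ((3*(-8))*24)*0 = -24*24*0 = -576*0 = 0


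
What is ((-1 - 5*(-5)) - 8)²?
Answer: 256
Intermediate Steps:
((-1 - 5*(-5)) - 8)² = ((-1 + 25) - 8)² = (24 - 8)² = 16² = 256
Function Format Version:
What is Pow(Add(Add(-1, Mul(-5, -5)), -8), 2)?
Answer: 256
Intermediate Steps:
Pow(Add(Add(-1, Mul(-5, -5)), -8), 2) = Pow(Add(Add(-1, 25), -8), 2) = Pow(Add(24, -8), 2) = Pow(16, 2) = 256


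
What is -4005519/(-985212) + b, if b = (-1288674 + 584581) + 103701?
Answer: -197169799195/328404 ≈ -6.0039e+5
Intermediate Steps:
b = -600392 (b = -704093 + 103701 = -600392)
-4005519/(-985212) + b = -4005519/(-985212) - 600392 = -4005519*(-1/985212) - 600392 = 1335173/328404 - 600392 = -197169799195/328404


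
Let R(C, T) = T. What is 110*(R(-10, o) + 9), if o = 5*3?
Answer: 2640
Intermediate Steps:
o = 15
110*(R(-10, o) + 9) = 110*(15 + 9) = 110*24 = 2640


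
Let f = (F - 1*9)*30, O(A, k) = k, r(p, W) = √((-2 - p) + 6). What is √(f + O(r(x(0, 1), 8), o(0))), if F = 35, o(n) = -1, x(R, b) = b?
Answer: √779 ≈ 27.911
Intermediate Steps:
r(p, W) = √(4 - p)
f = 780 (f = (35 - 1*9)*30 = (35 - 9)*30 = 26*30 = 780)
√(f + O(r(x(0, 1), 8), o(0))) = √(780 - 1) = √779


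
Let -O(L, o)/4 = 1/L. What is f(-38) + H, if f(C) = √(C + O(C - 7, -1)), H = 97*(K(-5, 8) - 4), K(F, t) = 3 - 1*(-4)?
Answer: 291 + I*√8530/15 ≈ 291.0 + 6.1572*I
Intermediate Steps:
K(F, t) = 7 (K(F, t) = 3 + 4 = 7)
O(L, o) = -4/L
H = 291 (H = 97*(7 - 4) = 97*3 = 291)
f(C) = √(C - 4/(-7 + C)) (f(C) = √(C - 4/(C - 7)) = √(C - 4/(-7 + C)))
f(-38) + H = √((-4 - 38*(-7 - 38))/(-7 - 38)) + 291 = √((-4 - 38*(-45))/(-45)) + 291 = √(-(-4 + 1710)/45) + 291 = √(-1/45*1706) + 291 = √(-1706/45) + 291 = I*√8530/15 + 291 = 291 + I*√8530/15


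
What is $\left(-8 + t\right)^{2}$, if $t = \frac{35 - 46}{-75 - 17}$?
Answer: $\frac{525625}{8464} \approx 62.101$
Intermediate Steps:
$t = \frac{11}{92}$ ($t = - \frac{11}{-92} = \left(-11\right) \left(- \frac{1}{92}\right) = \frac{11}{92} \approx 0.11957$)
$\left(-8 + t\right)^{2} = \left(-8 + \frac{11}{92}\right)^{2} = \left(- \frac{725}{92}\right)^{2} = \frac{525625}{8464}$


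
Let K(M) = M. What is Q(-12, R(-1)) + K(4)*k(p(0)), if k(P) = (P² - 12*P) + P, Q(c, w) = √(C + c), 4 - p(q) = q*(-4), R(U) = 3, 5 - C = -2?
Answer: -112 + I*√5 ≈ -112.0 + 2.2361*I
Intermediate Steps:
C = 7 (C = 5 - 1*(-2) = 5 + 2 = 7)
p(q) = 4 + 4*q (p(q) = 4 - q*(-4) = 4 - (-4)*q = 4 + 4*q)
Q(c, w) = √(7 + c)
k(P) = P² - 11*P
Q(-12, R(-1)) + K(4)*k(p(0)) = √(7 - 12) + 4*((4 + 4*0)*(-11 + (4 + 4*0))) = √(-5) + 4*((4 + 0)*(-11 + (4 + 0))) = I*√5 + 4*(4*(-11 + 4)) = I*√5 + 4*(4*(-7)) = I*√5 + 4*(-28) = I*√5 - 112 = -112 + I*√5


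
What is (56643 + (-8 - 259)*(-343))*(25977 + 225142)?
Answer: 37221862656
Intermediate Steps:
(56643 + (-8 - 259)*(-343))*(25977 + 225142) = (56643 - 267*(-343))*251119 = (56643 + 91581)*251119 = 148224*251119 = 37221862656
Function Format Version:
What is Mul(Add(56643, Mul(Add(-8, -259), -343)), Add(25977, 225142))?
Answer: 37221862656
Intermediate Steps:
Mul(Add(56643, Mul(Add(-8, -259), -343)), Add(25977, 225142)) = Mul(Add(56643, Mul(-267, -343)), 251119) = Mul(Add(56643, 91581), 251119) = Mul(148224, 251119) = 37221862656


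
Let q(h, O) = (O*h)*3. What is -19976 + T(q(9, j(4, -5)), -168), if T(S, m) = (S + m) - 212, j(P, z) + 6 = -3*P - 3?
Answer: -20923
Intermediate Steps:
j(P, z) = -9 - 3*P (j(P, z) = -6 + (-3*P - 3) = -6 + (-3 - 3*P) = -9 - 3*P)
q(h, O) = 3*O*h
T(S, m) = -212 + S + m
-19976 + T(q(9, j(4, -5)), -168) = -19976 + (-212 + 3*(-9 - 3*4)*9 - 168) = -19976 + (-212 + 3*(-9 - 12)*9 - 168) = -19976 + (-212 + 3*(-21)*9 - 168) = -19976 + (-212 - 567 - 168) = -19976 - 947 = -20923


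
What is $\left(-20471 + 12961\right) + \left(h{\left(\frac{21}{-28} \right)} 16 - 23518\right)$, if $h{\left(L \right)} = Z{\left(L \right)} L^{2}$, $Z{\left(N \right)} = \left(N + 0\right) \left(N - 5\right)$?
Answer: $- \frac{495827}{16} \approx -30989.0$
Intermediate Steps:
$Z{\left(N \right)} = N \left(-5 + N\right)$
$h{\left(L \right)} = L^{3} \left(-5 + L\right)$ ($h{\left(L \right)} = L \left(-5 + L\right) L^{2} = L^{3} \left(-5 + L\right)$)
$\left(-20471 + 12961\right) + \left(h{\left(\frac{21}{-28} \right)} 16 - 23518\right) = \left(-20471 + 12961\right) - \left(23518 - \left(\frac{21}{-28}\right)^{3} \left(-5 + \frac{21}{-28}\right) 16\right) = -7510 - \left(23518 - \left(21 \left(- \frac{1}{28}\right)\right)^{3} \left(-5 + 21 \left(- \frac{1}{28}\right)\right) 16\right) = -7510 - \left(23518 - \left(- \frac{3}{4}\right)^{3} \left(-5 - \frac{3}{4}\right) 16\right) = -7510 - \left(23518 - \left(- \frac{27}{64}\right) \left(- \frac{23}{4}\right) 16\right) = -7510 + \left(\frac{621}{256} \cdot 16 - 23518\right) = -7510 + \left(\frac{621}{16} - 23518\right) = -7510 - \frac{375667}{16} = - \frac{495827}{16}$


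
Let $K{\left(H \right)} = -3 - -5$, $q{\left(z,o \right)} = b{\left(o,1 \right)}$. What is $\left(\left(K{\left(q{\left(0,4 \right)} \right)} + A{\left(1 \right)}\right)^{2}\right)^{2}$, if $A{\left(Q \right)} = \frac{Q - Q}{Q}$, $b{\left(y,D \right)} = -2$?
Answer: $16$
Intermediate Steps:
$q{\left(z,o \right)} = -2$
$A{\left(Q \right)} = 0$ ($A{\left(Q \right)} = \frac{0}{Q} = 0$)
$K{\left(H \right)} = 2$ ($K{\left(H \right)} = -3 + 5 = 2$)
$\left(\left(K{\left(q{\left(0,4 \right)} \right)} + A{\left(1 \right)}\right)^{2}\right)^{2} = \left(\left(2 + 0\right)^{2}\right)^{2} = \left(2^{2}\right)^{2} = 4^{2} = 16$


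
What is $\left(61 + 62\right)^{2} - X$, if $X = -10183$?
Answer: $25312$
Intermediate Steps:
$\left(61 + 62\right)^{2} - X = \left(61 + 62\right)^{2} - -10183 = 123^{2} + 10183 = 15129 + 10183 = 25312$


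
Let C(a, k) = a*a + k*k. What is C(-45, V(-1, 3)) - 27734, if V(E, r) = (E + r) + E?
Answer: -25708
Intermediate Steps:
V(E, r) = r + 2*E
C(a, k) = a² + k²
C(-45, V(-1, 3)) - 27734 = ((-45)² + (3 + 2*(-1))²) - 27734 = (2025 + (3 - 2)²) - 27734 = (2025 + 1²) - 27734 = (2025 + 1) - 27734 = 2026 - 27734 = -25708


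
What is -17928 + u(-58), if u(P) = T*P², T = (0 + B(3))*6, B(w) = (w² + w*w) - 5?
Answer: 244464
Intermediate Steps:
B(w) = -5 + 2*w² (B(w) = (w² + w²) - 5 = 2*w² - 5 = -5 + 2*w²)
T = 78 (T = (0 + (-5 + 2*3²))*6 = (0 + (-5 + 2*9))*6 = (0 + (-5 + 18))*6 = (0 + 13)*6 = 13*6 = 78)
u(P) = 78*P²
-17928 + u(-58) = -17928 + 78*(-58)² = -17928 + 78*3364 = -17928 + 262392 = 244464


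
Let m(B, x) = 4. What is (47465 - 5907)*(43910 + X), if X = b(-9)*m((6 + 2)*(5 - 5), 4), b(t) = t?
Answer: 1823315692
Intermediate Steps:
X = -36 (X = -9*4 = -36)
(47465 - 5907)*(43910 + X) = (47465 - 5907)*(43910 - 36) = 41558*43874 = 1823315692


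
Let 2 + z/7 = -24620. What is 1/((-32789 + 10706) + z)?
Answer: -1/194437 ≈ -5.1431e-6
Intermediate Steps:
z = -172354 (z = -14 + 7*(-24620) = -14 - 172340 = -172354)
1/((-32789 + 10706) + z) = 1/((-32789 + 10706) - 172354) = 1/(-22083 - 172354) = 1/(-194437) = -1/194437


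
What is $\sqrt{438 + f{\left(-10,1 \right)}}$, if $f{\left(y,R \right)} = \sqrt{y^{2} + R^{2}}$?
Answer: $\sqrt{438 + \sqrt{101}} \approx 21.167$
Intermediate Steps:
$f{\left(y,R \right)} = \sqrt{R^{2} + y^{2}}$
$\sqrt{438 + f{\left(-10,1 \right)}} = \sqrt{438 + \sqrt{1^{2} + \left(-10\right)^{2}}} = \sqrt{438 + \sqrt{1 + 100}} = \sqrt{438 + \sqrt{101}}$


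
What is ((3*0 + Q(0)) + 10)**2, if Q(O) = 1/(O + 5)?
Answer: 2601/25 ≈ 104.04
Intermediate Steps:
Q(O) = 1/(5 + O)
((3*0 + Q(0)) + 10)**2 = ((3*0 + 1/(5 + 0)) + 10)**2 = ((0 + 1/5) + 10)**2 = (1/5 + 10)**2 = (51/5)**2 = 2601/25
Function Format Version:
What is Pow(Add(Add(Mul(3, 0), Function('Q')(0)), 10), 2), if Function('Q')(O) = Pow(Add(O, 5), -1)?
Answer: Rational(2601, 25) ≈ 104.04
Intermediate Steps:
Function('Q')(O) = Pow(Add(5, O), -1)
Pow(Add(Add(Mul(3, 0), Function('Q')(0)), 10), 2) = Pow(Add(Add(Mul(3, 0), Pow(Add(5, 0), -1)), 10), 2) = Pow(Add(Add(0, Pow(5, -1)), 10), 2) = Pow(Add(Add(0, Rational(1, 5)), 10), 2) = Pow(Add(Rational(1, 5), 10), 2) = Pow(Rational(51, 5), 2) = Rational(2601, 25)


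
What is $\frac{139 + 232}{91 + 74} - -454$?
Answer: $\frac{75281}{165} \approx 456.25$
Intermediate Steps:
$\frac{139 + 232}{91 + 74} - -454 = \frac{371}{165} + 454 = \frac{75281}{165}$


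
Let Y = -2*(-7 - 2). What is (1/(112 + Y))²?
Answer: 1/16900 ≈ 5.9172e-5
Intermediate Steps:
Y = 18 (Y = -2*(-9) = 18)
(1/(112 + Y))² = (1/(112 + 18))² = (1/130)² = 1/16900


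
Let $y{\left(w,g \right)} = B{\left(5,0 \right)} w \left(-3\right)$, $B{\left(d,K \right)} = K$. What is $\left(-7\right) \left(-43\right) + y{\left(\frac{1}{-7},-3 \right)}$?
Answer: $301$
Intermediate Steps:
$y{\left(w,g \right)} = 0$ ($y{\left(w,g \right)} = 0 w \left(-3\right) = 0 \left(-3\right) = 0$)
$\left(-7\right) \left(-43\right) + y{\left(\frac{1}{-7},-3 \right)} = \left(-7\right) \left(-43\right) + 0 = 301 + 0 = 301$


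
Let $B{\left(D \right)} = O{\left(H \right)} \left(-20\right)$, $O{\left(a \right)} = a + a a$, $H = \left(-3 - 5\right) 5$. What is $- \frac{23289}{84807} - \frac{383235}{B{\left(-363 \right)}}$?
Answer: $\frac{706097641}{58799520} \approx 12.009$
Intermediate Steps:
$H = -40$ ($H = \left(-8\right) 5 = -40$)
$O{\left(a \right)} = a + a^{2}$
$B{\left(D \right)} = -31200$ ($B{\left(D \right)} = - 40 \left(1 - 40\right) \left(-20\right) = \left(-40\right) \left(-39\right) \left(-20\right) = 1560 \left(-20\right) = -31200$)
$- \frac{23289}{84807} - \frac{383235}{B{\left(-363 \right)}} = - \frac{23289}{84807} - \frac{383235}{-31200} = \left(-23289\right) \frac{1}{84807} - - \frac{25549}{2080} = - \frac{7763}{28269} + \frac{25549}{2080} = \frac{706097641}{58799520}$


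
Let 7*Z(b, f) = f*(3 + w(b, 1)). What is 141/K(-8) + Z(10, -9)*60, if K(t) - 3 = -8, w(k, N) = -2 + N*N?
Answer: -6387/35 ≈ -182.49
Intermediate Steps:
w(k, N) = -2 + N**2
K(t) = -5 (K(t) = 3 - 8 = -5)
Z(b, f) = 2*f/7 (Z(b, f) = (f*(3 + (-2 + 1**2)))/7 = (f*(3 + (-2 + 1)))/7 = (f*(3 - 1))/7 = (f*2)/7 = (2*f)/7 = 2*f/7)
141/K(-8) + Z(10, -9)*60 = 141/(-5) + ((2/7)*(-9))*60 = 141*(-1/5) - 18/7*60 = -141/5 - 1080/7 = -6387/35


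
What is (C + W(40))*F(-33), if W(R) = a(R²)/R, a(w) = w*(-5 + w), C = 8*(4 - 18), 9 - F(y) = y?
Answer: 2674896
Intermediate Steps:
F(y) = 9 - y
C = -112 (C = 8*(-14) = -112)
W(R) = R*(-5 + R²) (W(R) = (R²*(-5 + R²))/R = R*(-5 + R²))
(C + W(40))*F(-33) = (-112 + 40*(-5 + 40²))*(9 - 1*(-33)) = (-112 + 40*(-5 + 1600))*(9 + 33) = (-112 + 40*1595)*42 = (-112 + 63800)*42 = 63688*42 = 2674896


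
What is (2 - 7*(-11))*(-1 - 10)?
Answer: -869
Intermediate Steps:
(2 - 7*(-11))*(-1 - 10) = (2 + 77)*(-11) = 79*(-11) = -869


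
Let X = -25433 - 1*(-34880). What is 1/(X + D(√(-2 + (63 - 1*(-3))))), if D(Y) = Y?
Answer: 1/9455 ≈ 0.00010576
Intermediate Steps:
X = 9447 (X = -25433 + 34880 = 9447)
1/(X + D(√(-2 + (63 - 1*(-3))))) = 1/(9447 + √(-2 + (63 - 1*(-3)))) = 1/(9447 + √(-2 + (63 + 3))) = 1/(9447 + √(-2 + 66)) = 1/(9447 + √64) = 1/(9447 + 8) = 1/9455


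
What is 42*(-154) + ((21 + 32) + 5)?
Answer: -6410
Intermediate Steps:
42*(-154) + ((21 + 32) + 5) = -6468 + (53 + 5) = -6468 + 58 = -6410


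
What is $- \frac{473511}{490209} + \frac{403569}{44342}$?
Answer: $\frac{58945577053}{7245615826} \approx 8.1353$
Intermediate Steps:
$- \frac{473511}{490209} + \frac{403569}{44342} = \left(-473511\right) \frac{1}{490209} + 403569 \cdot \frac{1}{44342} = - \frac{157837}{163403} + \frac{403569}{44342} = \frac{58945577053}{7245615826}$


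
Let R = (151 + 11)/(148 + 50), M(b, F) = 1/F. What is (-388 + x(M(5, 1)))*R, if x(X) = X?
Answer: -3483/11 ≈ -316.64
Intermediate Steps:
M(b, F) = 1/F
R = 9/11 (R = 162/198 = 162*(1/198) = 9/11 ≈ 0.81818)
(-388 + x(M(5, 1)))*R = (-388 + 1/1)*(9/11) = (-388 + 1)*(9/11) = -387*9/11 = -3483/11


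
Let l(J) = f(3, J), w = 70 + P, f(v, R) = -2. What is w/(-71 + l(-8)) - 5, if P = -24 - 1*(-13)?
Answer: -424/73 ≈ -5.8082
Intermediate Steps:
P = -11 (P = -24 + 13 = -11)
w = 59 (w = 70 - 11 = 59)
l(J) = -2
w/(-71 + l(-8)) - 5 = 59/(-71 - 2) - 5 = 59/(-73) - 5 = -1/73*59 - 5 = -59/73 - 5 = -424/73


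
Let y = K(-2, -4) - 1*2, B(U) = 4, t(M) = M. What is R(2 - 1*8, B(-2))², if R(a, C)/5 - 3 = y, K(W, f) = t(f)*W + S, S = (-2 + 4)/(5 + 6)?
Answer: 255025/121 ≈ 2107.6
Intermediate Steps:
S = 2/11 ≈ 0.18182
K(W, f) = 2/11 + W*f (K(W, f) = f*W + 2/11 = W*f + 2/11 = 2/11 + W*f)
y = 68/11 (y = (2/11 - 2*(-4)) - 1*2 = (2/11 + 8) - 2 = 90/11 - 2 = 68/11 ≈ 6.1818)
R(a, C) = 505/11 (R(a, C) = 15 + 5*(68/11) = 15 + 340/11 = 505/11)
R(2 - 1*8, B(-2))² = (505/11)² = 255025/121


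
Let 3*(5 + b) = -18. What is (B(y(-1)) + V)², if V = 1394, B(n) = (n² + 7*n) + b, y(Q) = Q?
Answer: 1896129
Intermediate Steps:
b = -11 (b = -5 + (⅓)*(-18) = -5 - 6 = -11)
B(n) = -11 + n² + 7*n (B(n) = (n² + 7*n) - 11 = -11 + n² + 7*n)
(B(y(-1)) + V)² = ((-11 + (-1)² + 7*(-1)) + 1394)² = ((-11 + 1 - 7) + 1394)² = (-17 + 1394)² = 1377² = 1896129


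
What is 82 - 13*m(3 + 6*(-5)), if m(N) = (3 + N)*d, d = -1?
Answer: -230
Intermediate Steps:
m(N) = -3 - N (m(N) = (3 + N)*(-1) = -3 - N)
82 - 13*m(3 + 6*(-5)) = 82 - 13*(-3 - (3 + 6*(-5))) = 82 - 13*(-3 - (3 - 30)) = 82 - 13*(-3 - 1*(-27)) = 82 - 13*(-3 + 27) = 82 - 13*24 = 82 - 312 = -230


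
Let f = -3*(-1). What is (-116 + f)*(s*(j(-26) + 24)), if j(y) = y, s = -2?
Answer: -452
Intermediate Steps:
f = 3
(-116 + f)*(s*(j(-26) + 24)) = (-116 + 3)*(-2*(-26 + 24)) = -(-226)*(-2) = -113*4 = -452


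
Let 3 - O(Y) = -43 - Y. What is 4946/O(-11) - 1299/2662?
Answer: 13120787/93170 ≈ 140.83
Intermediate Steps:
O(Y) = 46 + Y (O(Y) = 3 - (-43 - Y) = 3 + (43 + Y) = 46 + Y)
4946/O(-11) - 1299/2662 = 4946/(46 - 11) - 1299/2662 = 4946/35 - 1299*1/2662 = 4946*(1/35) - 1299/2662 = 4946/35 - 1299/2662 = 13120787/93170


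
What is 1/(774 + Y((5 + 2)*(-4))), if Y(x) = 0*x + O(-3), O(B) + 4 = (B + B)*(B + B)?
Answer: 1/806 ≈ 0.0012407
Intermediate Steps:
O(B) = -4 + 4*B**2 (O(B) = -4 + (B + B)*(B + B) = -4 + (2*B)*(2*B) = -4 + 4*B**2)
Y(x) = 32 (Y(x) = 0*x + (-4 + 4*(-3)**2) = 0 + (-4 + 4*9) = 0 + (-4 + 36) = 0 + 32 = 32)
1/(774 + Y((5 + 2)*(-4))) = 1/(774 + 32) = 1/806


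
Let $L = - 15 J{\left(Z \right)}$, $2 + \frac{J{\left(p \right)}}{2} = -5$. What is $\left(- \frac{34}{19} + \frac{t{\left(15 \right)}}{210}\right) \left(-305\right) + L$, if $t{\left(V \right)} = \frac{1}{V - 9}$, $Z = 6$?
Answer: $\frac{3617561}{4788} \approx 755.55$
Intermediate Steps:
$J{\left(p \right)} = -14$ ($J{\left(p \right)} = -4 + 2 \left(-5\right) = -4 - 10 = -14$)
$t{\left(V \right)} = \frac{1}{-9 + V}$
$L = 210$ ($L = \left(-15\right) \left(-14\right) = 210$)
$\left(- \frac{34}{19} + \frac{t{\left(15 \right)}}{210}\right) \left(-305\right) + L = \left(- \frac{34}{19} + \frac{1}{\left(-9 + 15\right) 210}\right) \left(-305\right) + 210 = \left(\left(-34\right) \frac{1}{19} + \frac{1}{6} \cdot \frac{1}{210}\right) \left(-305\right) + 210 = \left(- \frac{34}{19} + \frac{1}{6} \cdot \frac{1}{210}\right) \left(-305\right) + 210 = \left(- \frac{34}{19} + \frac{1}{1260}\right) \left(-305\right) + 210 = \left(- \frac{42821}{23940}\right) \left(-305\right) + 210 = \frac{2612081}{4788} + 210 = \frac{3617561}{4788}$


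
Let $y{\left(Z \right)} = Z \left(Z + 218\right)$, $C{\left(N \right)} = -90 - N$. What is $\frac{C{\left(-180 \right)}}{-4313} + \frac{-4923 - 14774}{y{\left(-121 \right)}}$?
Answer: $\frac{83896831}{50621681} \approx 1.6573$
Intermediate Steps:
$y{\left(Z \right)} = Z \left(218 + Z\right)$
$\frac{C{\left(-180 \right)}}{-4313} + \frac{-4923 - 14774}{y{\left(-121 \right)}} = \frac{-90 - -180}{-4313} + \frac{-4923 - 14774}{\left(-121\right) \left(218 - 121\right)} = \left(-90 + 180\right) \left(- \frac{1}{4313}\right) + \frac{-4923 - 14774}{\left(-121\right) 97} = 90 \left(- \frac{1}{4313}\right) - \frac{19697}{-11737} = - \frac{90}{4313} - - \frac{19697}{11737} = - \frac{90}{4313} + \frac{19697}{11737} = \frac{83896831}{50621681}$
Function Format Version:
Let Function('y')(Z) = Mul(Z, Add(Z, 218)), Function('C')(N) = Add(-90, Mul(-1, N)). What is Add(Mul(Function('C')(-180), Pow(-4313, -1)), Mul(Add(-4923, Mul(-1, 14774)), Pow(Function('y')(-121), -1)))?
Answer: Rational(83896831, 50621681) ≈ 1.6573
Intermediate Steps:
Function('y')(Z) = Mul(Z, Add(218, Z))
Add(Mul(Function('C')(-180), Pow(-4313, -1)), Mul(Add(-4923, Mul(-1, 14774)), Pow(Function('y')(-121), -1))) = Add(Mul(Add(-90, Mul(-1, -180)), Pow(-4313, -1)), Mul(Add(-4923, Mul(-1, 14774)), Pow(Mul(-121, Add(218, -121)), -1))) = Add(Mul(Add(-90, 180), Rational(-1, 4313)), Mul(Add(-4923, -14774), Pow(Mul(-121, 97), -1))) = Add(Mul(90, Rational(-1, 4313)), Mul(-19697, Pow(-11737, -1))) = Add(Rational(-90, 4313), Mul(-19697, Rational(-1, 11737))) = Add(Rational(-90, 4313), Rational(19697, 11737)) = Rational(83896831, 50621681)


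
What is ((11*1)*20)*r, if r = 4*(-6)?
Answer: -5280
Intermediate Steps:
r = -24
((11*1)*20)*r = ((11*1)*20)*(-24) = (11*20)*(-24) = 220*(-24) = -5280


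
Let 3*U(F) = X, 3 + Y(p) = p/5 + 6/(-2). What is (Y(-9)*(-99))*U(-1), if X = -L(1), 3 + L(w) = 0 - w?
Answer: 5148/5 ≈ 1029.6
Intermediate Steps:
L(w) = -3 - w (L(w) = -3 + (0 - w) = -3 - w)
Y(p) = -6 + p/5 (Y(p) = -3 + (p/5 + 6/(-2)) = -3 + (p*(⅕) + 6*(-½)) = -3 + (p/5 - 3) = -3 + (-3 + p/5) = -6 + p/5)
X = 4 (X = -(-3 - 1*1) = -(-3 - 1) = -1*(-4) = 4)
U(F) = 4/3 (U(F) = (⅓)*4 = 4/3)
(Y(-9)*(-99))*U(-1) = ((-6 + (⅕)*(-9))*(-99))*(4/3) = ((-6 - 9/5)*(-99))*(4/3) = -39/5*(-99)*(4/3) = (3861/5)*(4/3) = 5148/5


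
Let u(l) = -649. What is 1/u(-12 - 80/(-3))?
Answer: -1/649 ≈ -0.0015408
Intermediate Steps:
1/u(-12 - 80/(-3)) = 1/(-649) = -1/649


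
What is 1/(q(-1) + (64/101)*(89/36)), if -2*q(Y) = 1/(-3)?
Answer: 1818/3151 ≈ 0.57696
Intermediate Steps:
q(Y) = 1/6 (q(Y) = -1/2/(-3) = -1/2*(-1/3) = 1/6)
1/(q(-1) + (64/101)*(89/36)) = 1/(1/6 + (64/101)*(89/36)) = 1/(1/6 + 1424/909) = 1/(3151/1818) = 1818/3151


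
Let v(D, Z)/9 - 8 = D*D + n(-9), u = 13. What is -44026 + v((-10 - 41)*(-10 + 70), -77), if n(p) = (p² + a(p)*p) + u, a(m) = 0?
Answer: 84229292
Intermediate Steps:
n(p) = 13 + p² (n(p) = (p² + 0*p) + 13 = (p² + 0) + 13 = p² + 13 = 13 + p²)
v(D, Z) = 918 + 9*D² (v(D, Z) = 72 + 9*(D*D + (13 + (-9)²)) = 72 + 9*(D² + (13 + 81)) = 72 + 9*(D² + 94) = 72 + 9*(94 + D²) = 72 + (846 + 9*D²) = 918 + 9*D²)
-44026 + v((-10 - 41)*(-10 + 70), -77) = -44026 + (918 + 9*((-10 - 41)*(-10 + 70))²) = -44026 + (918 + 9*(-51*60)²) = -44026 + (918 + 9*(-3060)²) = -44026 + (918 + 9*9363600) = -44026 + (918 + 84272400) = -44026 + 84273318 = 84229292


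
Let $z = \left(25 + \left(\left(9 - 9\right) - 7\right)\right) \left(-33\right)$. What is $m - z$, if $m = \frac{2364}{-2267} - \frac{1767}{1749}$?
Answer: $\frac{782353159}{1321661} \approx 591.95$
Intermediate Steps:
$m = - \frac{2713475}{1321661}$ ($m = 2364 \left(- \frac{1}{2267}\right) - \frac{589}{583} = - \frac{2364}{2267} - \frac{589}{583} = - \frac{2713475}{1321661} \approx -2.0531$)
$z = -594$ ($z = \left(25 + \left(0 - 7\right)\right) \left(-33\right) = \left(25 - 7\right) \left(-33\right) = 18 \left(-33\right) = -594$)
$m - z = - \frac{2713475}{1321661} - -594 = - \frac{2713475}{1321661} + 594 = \frac{782353159}{1321661}$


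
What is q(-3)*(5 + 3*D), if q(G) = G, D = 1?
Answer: -24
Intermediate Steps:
q(-3)*(5 + 3*D) = -3*(5 + 3*1) = -3*(5 + 3) = -3*8 = -24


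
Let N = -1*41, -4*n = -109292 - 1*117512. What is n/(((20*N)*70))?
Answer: -56701/57400 ≈ -0.98782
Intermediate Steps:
n = 56701 (n = -(-109292 - 1*117512)/4 = -(-109292 - 117512)/4 = -¼*(-226804) = 56701)
N = -41
n/(((20*N)*70)) = 56701/(((20*(-41))*70)) = 56701/((-820*70)) = 56701/(-57400) = 56701*(-1/57400) = -56701/57400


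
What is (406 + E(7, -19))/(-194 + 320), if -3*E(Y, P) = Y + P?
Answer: 205/63 ≈ 3.2540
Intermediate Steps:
E(Y, P) = -P/3 - Y/3 (E(Y, P) = -(Y + P)/3 = -(P + Y)/3 = -P/3 - Y/3)
(406 + E(7, -19))/(-194 + 320) = (406 + (-⅓*(-19) - ⅓*7))/(-194 + 320) = (406 + (19/3 - 7/3))/126 = (406 + 4)*(1/126) = 410*(1/126) = 205/63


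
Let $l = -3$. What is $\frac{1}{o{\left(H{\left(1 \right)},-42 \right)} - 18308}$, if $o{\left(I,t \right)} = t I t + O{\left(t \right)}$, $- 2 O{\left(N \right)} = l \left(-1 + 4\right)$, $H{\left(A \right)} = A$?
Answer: $- \frac{2}{33079} \approx -6.0461 \cdot 10^{-5}$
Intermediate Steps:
$O{\left(N \right)} = \frac{9}{2}$ ($O{\left(N \right)} = - \frac{\left(-3\right) \left(-1 + 4\right)}{2} = - \frac{\left(-3\right) 3}{2} = \left(- \frac{1}{2}\right) \left(-9\right) = \frac{9}{2}$)
$o{\left(I,t \right)} = \frac{9}{2} + I t^{2}$ ($o{\left(I,t \right)} = t I t + \frac{9}{2} = I t t + \frac{9}{2} = I t^{2} + \frac{9}{2} = \frac{9}{2} + I t^{2}$)
$\frac{1}{o{\left(H{\left(1 \right)},-42 \right)} - 18308} = \frac{1}{\left(\frac{9}{2} + 1 \left(-42\right)^{2}\right) - 18308} = \frac{1}{\left(\frac{9}{2} + 1 \cdot 1764\right) - 18308} = \frac{1}{\left(\frac{9}{2} + 1764\right) - 18308} = \frac{1}{\frac{3537}{2} - 18308} = \frac{1}{- \frac{33079}{2}} = - \frac{2}{33079}$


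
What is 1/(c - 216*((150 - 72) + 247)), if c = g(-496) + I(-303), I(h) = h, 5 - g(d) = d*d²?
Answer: 1/121953438 ≈ 8.1998e-9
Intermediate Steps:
g(d) = 5 - d³ (g(d) = 5 - d*d² = 5 - d³)
c = 122023638 (c = (5 - 1*(-496)³) - 303 = (5 - 1*(-122023936)) - 303 = (5 + 122023936) - 303 = 122023941 - 303 = 122023638)
1/(c - 216*((150 - 72) + 247)) = 1/(122023638 - 216*((150 - 72) + 247)) = 1/(122023638 - 216*(78 + 247)) = 1/(122023638 - 216*325) = 1/(122023638 - 70200) = 1/121953438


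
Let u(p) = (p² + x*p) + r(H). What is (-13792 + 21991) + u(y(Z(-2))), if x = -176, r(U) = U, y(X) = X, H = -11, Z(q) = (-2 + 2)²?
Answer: 8188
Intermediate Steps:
Z(q) = 0 (Z(q) = 0² = 0)
u(p) = -11 + p² - 176*p (u(p) = (p² - 176*p) - 11 = -11 + p² - 176*p)
(-13792 + 21991) + u(y(Z(-2))) = (-13792 + 21991) + (-11 + 0² - 176*0) = 8199 + (-11 + 0 + 0) = 8199 - 11 = 8188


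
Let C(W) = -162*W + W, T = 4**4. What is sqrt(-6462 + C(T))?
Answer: I*sqrt(47678) ≈ 218.35*I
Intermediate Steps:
T = 256
C(W) = -161*W
sqrt(-6462 + C(T)) = sqrt(-6462 - 161*256) = sqrt(-6462 - 41216) = sqrt(-47678) = I*sqrt(47678)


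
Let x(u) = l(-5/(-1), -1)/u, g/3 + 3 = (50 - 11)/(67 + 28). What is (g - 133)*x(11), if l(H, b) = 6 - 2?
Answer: -53492/1045 ≈ -51.189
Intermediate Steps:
l(H, b) = 4
g = -738/95 (g = -9 + 3*((50 - 11)/(67 + 28)) = -9 + 3*(39/95) = -9 + 117/95 = -738/95 ≈ -7.7684)
x(u) = 4/u
(g - 133)*x(11) = (-738/95 - 133)*(4/11) = -53492/(95*11) = -13373/95*4/11 = -53492/1045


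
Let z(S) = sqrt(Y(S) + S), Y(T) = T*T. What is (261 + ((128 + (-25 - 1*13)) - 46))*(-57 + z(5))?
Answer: -17385 + 305*sqrt(30) ≈ -15714.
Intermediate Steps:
Y(T) = T**2
z(S) = sqrt(S + S**2) (z(S) = sqrt(S**2 + S) = sqrt(S + S**2))
(261 + ((128 + (-25 - 1*13)) - 46))*(-57 + z(5)) = (261 + ((128 + (-25 - 1*13)) - 46))*(-57 + sqrt(5*(1 + 5))) = (261 + ((128 + (-25 - 13)) - 46))*(-57 + sqrt(5*6)) = (261 + ((128 - 38) - 46))*(-57 + sqrt(30)) = (261 + (90 - 46))*(-57 + sqrt(30)) = (261 + 44)*(-57 + sqrt(30)) = 305*(-57 + sqrt(30)) = -17385 + 305*sqrt(30)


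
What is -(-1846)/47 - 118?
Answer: -3700/47 ≈ -78.723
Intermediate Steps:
-(-1846)/47 - 118 = -142*(-13/47) - 118 = 1846/47 - 118 = -3700/47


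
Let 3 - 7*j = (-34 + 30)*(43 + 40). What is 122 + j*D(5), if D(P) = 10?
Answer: 4204/7 ≈ 600.57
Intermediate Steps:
j = 335/7 (j = 3/7 - (-34 + 30)*(43 + 40)/7 = 3/7 - (-4)*83/7 = 3/7 - ⅐*(-332) = 3/7 + 332/7 = 335/7 ≈ 47.857)
122 + j*D(5) = 122 + (335/7)*10 = 122 + 3350/7 = 4204/7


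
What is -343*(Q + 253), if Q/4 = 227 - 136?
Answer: -211631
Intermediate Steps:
Q = 364 (Q = 4*(227 - 136) = 4*91 = 364)
-343*(Q + 253) = -343*(364 + 253) = -343*617 = -211631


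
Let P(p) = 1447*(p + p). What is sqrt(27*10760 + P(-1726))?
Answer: 2*I*sqrt(1176131) ≈ 2169.0*I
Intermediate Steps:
P(p) = 2894*p (P(p) = 1447*(2*p) = 2894*p)
sqrt(27*10760 + P(-1726)) = sqrt(27*10760 + 2894*(-1726)) = sqrt(290520 - 4995044) = sqrt(-4704524) = 2*I*sqrt(1176131)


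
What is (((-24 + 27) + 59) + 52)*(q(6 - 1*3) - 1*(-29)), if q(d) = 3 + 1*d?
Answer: 3990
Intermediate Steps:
q(d) = 3 + d
(((-24 + 27) + 59) + 52)*(q(6 - 1*3) - 1*(-29)) = (((-24 + 27) + 59) + 52)*((3 + (6 - 1*3)) - 1*(-29)) = ((3 + 59) + 52)*((3 + (6 - 3)) + 29) = (62 + 52)*((3 + 3) + 29) = 114*(6 + 29) = 114*35 = 3990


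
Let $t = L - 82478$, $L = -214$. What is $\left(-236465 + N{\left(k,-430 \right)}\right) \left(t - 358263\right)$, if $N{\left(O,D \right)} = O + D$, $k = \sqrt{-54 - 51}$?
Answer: $104460034725 - 440955 i \sqrt{105} \approx 1.0446 \cdot 10^{11} - 4.5184 \cdot 10^{6} i$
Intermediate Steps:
$k = i \sqrt{105}$ ($k = \sqrt{-105} = i \sqrt{105} \approx 10.247 i$)
$N{\left(O,D \right)} = D + O$
$t = -82692$ ($t = -214 - 82478 = -82692$)
$\left(-236465 + N{\left(k,-430 \right)}\right) \left(t - 358263\right) = \left(-236465 - \left(430 - i \sqrt{105}\right)\right) \left(-82692 - 358263\right) = \left(-236895 + i \sqrt{105}\right) \left(-440955\right) = 104460034725 - 440955 i \sqrt{105}$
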